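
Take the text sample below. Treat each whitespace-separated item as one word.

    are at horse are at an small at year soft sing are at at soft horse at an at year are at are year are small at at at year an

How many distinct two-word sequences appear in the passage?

20

31 tokens → 30 bigram windows in total.
Repeated bigrams (each contributes count−1 duplicates):
  are at: 4
  at at: 3
  at year: 3
  at an: 2
  small at: 2
  year are: 2
10 duplicate windows → 30 − 10 = 20 distinct.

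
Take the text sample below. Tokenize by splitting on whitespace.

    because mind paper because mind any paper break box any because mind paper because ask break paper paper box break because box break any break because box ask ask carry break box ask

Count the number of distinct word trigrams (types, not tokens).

28

33 tokens → 31 trigram windows in total.
Repeated trigrams (each contributes count−1 duplicates):
  because mind paper: 2
  break because box: 2
  mind paper because: 2
3 duplicate windows → 31 − 3 = 28 distinct.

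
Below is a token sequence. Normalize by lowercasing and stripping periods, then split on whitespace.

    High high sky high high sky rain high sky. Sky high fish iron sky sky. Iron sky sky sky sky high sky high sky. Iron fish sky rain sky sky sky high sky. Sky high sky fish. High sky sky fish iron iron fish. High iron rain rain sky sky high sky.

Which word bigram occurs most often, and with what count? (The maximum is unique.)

"sky sky", 10 times

Bigram frequencies (highest first):
  sky sky: 10
  high sky: 9
  sky high: 7
  high high: 2
  sky rain: 2
  fish iron: 2
  … (13 more, each ≤ 2)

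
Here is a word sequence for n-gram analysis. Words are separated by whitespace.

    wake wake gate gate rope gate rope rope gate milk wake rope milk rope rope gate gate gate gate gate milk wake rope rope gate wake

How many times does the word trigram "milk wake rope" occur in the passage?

Scanning the 24 overlapping trigram windows for "milk wake rope":
  position 10–12: milk wake rope
  position 21–23: milk wake rope

2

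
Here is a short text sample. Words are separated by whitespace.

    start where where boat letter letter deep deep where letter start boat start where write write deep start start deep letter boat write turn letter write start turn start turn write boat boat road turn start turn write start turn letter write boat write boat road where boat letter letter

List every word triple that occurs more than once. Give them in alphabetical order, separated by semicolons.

boat letter letter; start turn write; turn letter write; turn start turn; where boat letter; write start turn

Trigram counts meeting the condition (more than once):
  boat letter letter: 2
  start turn write: 2
  turn letter write: 2
  turn start turn: 2
  where boat letter: 2
  write start turn: 2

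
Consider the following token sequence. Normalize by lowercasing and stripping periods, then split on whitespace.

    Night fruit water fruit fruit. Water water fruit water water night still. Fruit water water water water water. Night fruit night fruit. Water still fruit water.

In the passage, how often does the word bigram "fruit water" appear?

6

Scanning the 25 overlapping bigram windows for "fruit water":
  position 2–3: fruit water
  position 5–6: fruit water
  position 8–9: fruit water
  position 13–14: fruit water
  position 22–23: fruit water
  position 25–26: fruit water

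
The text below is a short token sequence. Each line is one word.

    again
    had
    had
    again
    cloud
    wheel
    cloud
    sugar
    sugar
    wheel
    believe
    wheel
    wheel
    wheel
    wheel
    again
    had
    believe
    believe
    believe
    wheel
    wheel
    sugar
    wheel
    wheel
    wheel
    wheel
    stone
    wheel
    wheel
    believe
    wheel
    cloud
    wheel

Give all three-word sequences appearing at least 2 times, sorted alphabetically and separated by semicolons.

believe wheel wheel; wheel believe wheel; wheel wheel wheel

Trigram counts meeting the condition (at least 2 times):
  believe wheel wheel: 2
  wheel believe wheel: 2
  wheel wheel wheel: 4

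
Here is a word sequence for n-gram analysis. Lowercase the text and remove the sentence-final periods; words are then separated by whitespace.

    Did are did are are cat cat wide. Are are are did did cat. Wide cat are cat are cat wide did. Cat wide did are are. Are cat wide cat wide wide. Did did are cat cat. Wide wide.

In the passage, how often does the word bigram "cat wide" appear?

Scanning the 39 overlapping bigram windows for "cat wide":
  position 7–8: cat wide
  position 14–15: cat wide
  position 20–21: cat wide
  position 23–24: cat wide
  position 29–30: cat wide
  position 31–32: cat wide
  position 38–39: cat wide

7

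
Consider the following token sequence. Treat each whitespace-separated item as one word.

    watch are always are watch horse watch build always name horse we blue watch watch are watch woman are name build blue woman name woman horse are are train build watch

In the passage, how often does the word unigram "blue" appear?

2

Scanning the 31 tokens for "blue":
  position 13: blue
  position 22: blue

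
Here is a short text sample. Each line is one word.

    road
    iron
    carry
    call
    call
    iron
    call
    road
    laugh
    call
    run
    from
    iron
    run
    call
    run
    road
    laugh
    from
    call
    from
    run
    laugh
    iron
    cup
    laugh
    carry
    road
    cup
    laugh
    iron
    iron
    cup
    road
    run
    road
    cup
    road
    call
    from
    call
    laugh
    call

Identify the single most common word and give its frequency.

Unigram frequencies (highest first):
  call: 9
  road: 7
  iron: 6
  laugh: 6
  run: 5
  from: 4
  … (2 more, each ≤ 4)

"call", 9 times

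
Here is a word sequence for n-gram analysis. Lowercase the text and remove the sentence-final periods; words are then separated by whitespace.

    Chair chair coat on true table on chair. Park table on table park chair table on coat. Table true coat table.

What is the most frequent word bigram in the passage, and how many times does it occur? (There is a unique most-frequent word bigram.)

Bigram frequencies (highest first):
  table on: 3
  coat table: 2
  chair chair: 1
  chair coat: 1
  coat on: 1
  on true: 1
  … (11 more, each ≤ 1)

"table on", 3 times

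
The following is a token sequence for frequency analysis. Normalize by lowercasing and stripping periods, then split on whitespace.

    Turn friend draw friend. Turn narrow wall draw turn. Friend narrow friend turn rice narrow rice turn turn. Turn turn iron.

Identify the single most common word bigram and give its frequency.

"turn turn", 3 times

Bigram frequencies (highest first):
  turn turn: 3
  turn friend: 2
  friend turn: 2
  friend draw: 1
  draw friend: 1
  turn narrow: 1
  … (10 more, each ≤ 1)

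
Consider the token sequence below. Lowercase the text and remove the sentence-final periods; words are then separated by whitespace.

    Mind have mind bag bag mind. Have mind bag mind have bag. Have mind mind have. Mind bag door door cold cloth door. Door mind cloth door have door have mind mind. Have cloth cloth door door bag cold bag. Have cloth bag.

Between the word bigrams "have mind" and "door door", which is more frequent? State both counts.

"have mind": 5 occurrences
"door door": 3 occurrences

"have mind" (5 vs 3)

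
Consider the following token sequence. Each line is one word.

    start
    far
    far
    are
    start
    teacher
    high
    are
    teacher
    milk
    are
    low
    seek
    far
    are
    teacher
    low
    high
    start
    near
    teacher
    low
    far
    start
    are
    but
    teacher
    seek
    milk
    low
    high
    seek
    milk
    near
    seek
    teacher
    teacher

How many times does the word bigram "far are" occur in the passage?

Scanning the 36 overlapping bigram windows for "far are":
  position 3–4: far are
  position 14–15: far are

2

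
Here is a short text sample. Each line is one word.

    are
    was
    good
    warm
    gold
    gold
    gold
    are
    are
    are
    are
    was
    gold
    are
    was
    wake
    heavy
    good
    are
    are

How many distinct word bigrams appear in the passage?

12

20 tokens → 19 bigram windows in total.
Repeated bigrams (each contributes count−1 duplicates):
  are are: 4
  are was: 3
  gold are: 2
  gold gold: 2
7 duplicate windows → 19 − 7 = 12 distinct.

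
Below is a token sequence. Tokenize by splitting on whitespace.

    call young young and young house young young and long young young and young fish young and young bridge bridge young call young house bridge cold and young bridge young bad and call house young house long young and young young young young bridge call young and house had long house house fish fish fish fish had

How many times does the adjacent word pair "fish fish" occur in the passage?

3

Scanning the 56 overlapping bigram windows for "fish fish":
  position 53–54: fish fish
  position 54–55: fish fish
  position 55–56: fish fish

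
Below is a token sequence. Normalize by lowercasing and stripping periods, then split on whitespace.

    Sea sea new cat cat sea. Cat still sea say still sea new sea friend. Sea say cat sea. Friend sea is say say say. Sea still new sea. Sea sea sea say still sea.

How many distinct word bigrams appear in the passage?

20

35 tokens → 34 bigram windows in total.
Repeated bigrams (each contributes count−1 duplicates):
  sea sea: 4
  sea say: 3
  still sea: 3
  cat sea: 2
  friend sea: 2
  new sea: 2
  say say: 2
  say still: 2
  … (2 more repeated)
14 duplicate windows → 34 − 14 = 20 distinct.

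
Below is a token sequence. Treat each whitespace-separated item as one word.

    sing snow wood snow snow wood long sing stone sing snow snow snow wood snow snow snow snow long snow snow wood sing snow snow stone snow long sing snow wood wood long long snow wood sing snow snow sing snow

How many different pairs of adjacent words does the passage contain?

41 tokens → 40 bigram windows in total.
Repeated bigrams (each contributes count−1 duplicates):
  snow snow: 9
  sing snow: 6
  snow wood: 6
  long sing: 2
  long snow: 2
  snow long: 2
  wood long: 2
  wood sing: 2
  … (1 more repeated)
24 duplicate windows → 40 − 24 = 16 distinct.

16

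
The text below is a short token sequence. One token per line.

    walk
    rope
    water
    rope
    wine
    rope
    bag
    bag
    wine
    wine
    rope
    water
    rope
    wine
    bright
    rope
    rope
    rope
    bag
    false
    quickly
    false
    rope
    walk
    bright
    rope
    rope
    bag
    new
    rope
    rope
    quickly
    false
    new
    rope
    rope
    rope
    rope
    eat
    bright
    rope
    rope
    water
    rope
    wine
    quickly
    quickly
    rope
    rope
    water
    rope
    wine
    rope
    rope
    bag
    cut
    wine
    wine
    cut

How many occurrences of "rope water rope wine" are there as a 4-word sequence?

Scanning the 56 overlapping 4-gram windows for "rope water rope wine":
  position 2–5: rope water rope wine
  position 11–14: rope water rope wine
  position 42–45: rope water rope wine
  position 49–52: rope water rope wine

4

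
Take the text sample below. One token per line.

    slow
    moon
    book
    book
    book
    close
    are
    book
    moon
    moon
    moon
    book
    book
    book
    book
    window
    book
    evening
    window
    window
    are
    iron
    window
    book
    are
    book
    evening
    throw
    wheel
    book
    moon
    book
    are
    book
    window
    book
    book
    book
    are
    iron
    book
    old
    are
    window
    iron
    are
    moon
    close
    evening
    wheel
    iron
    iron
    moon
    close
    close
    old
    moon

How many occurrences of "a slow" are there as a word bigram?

0

Scanning the 56 overlapping bigram windows for "a slow":
  (none found)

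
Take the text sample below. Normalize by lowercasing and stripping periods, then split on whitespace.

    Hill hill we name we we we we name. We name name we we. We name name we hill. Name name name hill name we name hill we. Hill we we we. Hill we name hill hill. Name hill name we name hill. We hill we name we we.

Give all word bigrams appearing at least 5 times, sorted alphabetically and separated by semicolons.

Bigram counts meeting the condition (at least 5 times):
  hill we: 6
  name hill: 5
  name we: 7
  we name: 8
  we we: 8

hill we; name hill; name we; we name; we we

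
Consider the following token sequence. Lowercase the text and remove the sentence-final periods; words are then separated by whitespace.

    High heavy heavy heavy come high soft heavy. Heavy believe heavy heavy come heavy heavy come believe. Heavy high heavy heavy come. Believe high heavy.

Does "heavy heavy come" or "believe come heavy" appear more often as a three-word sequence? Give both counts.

"heavy heavy come" (4 vs 0)

"heavy heavy come": 4 occurrences
"believe come heavy": 0 occurrences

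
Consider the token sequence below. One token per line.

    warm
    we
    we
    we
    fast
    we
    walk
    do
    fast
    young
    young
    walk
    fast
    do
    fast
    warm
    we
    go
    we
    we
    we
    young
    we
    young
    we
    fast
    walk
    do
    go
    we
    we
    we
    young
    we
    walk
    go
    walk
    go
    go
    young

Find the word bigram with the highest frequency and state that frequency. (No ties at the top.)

Bigram frequencies (highest first):
  we we: 6
  we young: 3
  young we: 3
  warm we: 2
  we fast: 2
  we walk: 2
  … (17 more, each ≤ 2)

"we we", 6 times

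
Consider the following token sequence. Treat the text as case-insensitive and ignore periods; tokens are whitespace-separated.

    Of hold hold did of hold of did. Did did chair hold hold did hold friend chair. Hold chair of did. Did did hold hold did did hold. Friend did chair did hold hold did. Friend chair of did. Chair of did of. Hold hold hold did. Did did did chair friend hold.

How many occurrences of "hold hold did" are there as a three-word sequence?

5

Scanning the 51 overlapping trigram windows for "hold hold did":
  position 2–4: hold hold did
  position 12–14: hold hold did
  position 24–26: hold hold did
  position 33–35: hold hold did
  position 45–47: hold hold did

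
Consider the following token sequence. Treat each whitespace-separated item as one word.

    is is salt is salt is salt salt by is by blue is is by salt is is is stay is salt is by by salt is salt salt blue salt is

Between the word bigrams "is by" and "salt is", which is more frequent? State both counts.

"salt is" (6 vs 3)

"is by": 3 occurrences
"salt is": 6 occurrences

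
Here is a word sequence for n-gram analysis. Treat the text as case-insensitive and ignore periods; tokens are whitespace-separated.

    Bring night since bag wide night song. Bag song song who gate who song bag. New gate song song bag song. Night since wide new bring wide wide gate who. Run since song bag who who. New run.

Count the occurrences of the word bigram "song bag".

Scanning the 37 overlapping bigram windows for "song bag":
  position 7–8: song bag
  position 14–15: song bag
  position 19–20: song bag
  position 33–34: song bag

4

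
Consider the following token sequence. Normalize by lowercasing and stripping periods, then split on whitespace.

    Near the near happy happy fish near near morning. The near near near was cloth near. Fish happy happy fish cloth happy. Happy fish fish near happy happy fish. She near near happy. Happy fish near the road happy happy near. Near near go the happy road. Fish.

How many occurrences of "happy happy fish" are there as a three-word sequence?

5

Scanning the 46 overlapping trigram windows for "happy happy fish":
  position 4–6: happy happy fish
  position 18–20: happy happy fish
  position 22–24: happy happy fish
  position 27–29: happy happy fish
  position 33–35: happy happy fish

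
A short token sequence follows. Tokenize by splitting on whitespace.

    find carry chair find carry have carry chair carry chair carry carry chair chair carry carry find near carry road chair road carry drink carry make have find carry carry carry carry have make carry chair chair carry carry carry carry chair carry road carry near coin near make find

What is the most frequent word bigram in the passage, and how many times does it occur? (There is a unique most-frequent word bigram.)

Bigram frequencies (highest first):
  carry carry: 8
  carry chair: 6
  chair carry: 5
  find carry: 3
  carry have: 2
  chair chair: 2
  … (21 more, each ≤ 2)

"carry carry", 8 times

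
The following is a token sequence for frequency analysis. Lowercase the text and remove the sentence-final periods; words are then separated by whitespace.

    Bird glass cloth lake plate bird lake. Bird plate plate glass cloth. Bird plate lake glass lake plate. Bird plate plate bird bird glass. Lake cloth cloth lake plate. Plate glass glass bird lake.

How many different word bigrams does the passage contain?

34 tokens → 33 bigram windows in total.
Repeated bigrams (each contributes count−1 duplicates):
  bird plate: 3
  lake plate: 3
  plate bird: 3
  plate plate: 3
  bird glass: 2
  bird lake: 2
  cloth lake: 2
  glass cloth: 2
  … (2 more repeated)
14 duplicate windows → 33 − 14 = 19 distinct.

19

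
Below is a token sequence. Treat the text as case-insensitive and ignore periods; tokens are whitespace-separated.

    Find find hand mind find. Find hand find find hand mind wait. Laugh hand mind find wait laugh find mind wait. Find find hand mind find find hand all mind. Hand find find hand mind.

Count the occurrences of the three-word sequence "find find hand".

Scanning the 33 overlapping trigram windows for "find find hand":
  position 1–3: find find hand
  position 5–7: find find hand
  position 8–10: find find hand
  position 22–24: find find hand
  position 26–28: find find hand
  position 32–34: find find hand

6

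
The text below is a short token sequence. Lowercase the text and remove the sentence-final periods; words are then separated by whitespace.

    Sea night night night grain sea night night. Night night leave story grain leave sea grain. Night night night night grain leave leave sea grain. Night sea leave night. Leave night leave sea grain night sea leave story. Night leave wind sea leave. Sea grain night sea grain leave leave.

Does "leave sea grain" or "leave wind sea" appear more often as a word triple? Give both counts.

"leave sea grain" (4 vs 1)

"leave sea grain": 4 occurrences
"leave wind sea": 1 occurrence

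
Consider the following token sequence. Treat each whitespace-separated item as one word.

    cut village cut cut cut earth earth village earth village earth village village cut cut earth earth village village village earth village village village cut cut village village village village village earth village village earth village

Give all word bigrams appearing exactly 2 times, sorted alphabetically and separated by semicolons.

Bigram counts meeting the condition (exactly 2 times):
  cut earth: 2
  cut village: 2
  earth earth: 2

cut earth; cut village; earth earth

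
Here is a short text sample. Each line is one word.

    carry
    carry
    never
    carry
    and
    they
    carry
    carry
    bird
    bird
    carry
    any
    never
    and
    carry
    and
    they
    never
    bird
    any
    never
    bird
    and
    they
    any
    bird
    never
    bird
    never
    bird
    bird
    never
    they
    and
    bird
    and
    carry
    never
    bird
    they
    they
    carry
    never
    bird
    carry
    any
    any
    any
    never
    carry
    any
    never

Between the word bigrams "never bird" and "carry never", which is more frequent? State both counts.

"never bird" (6 vs 3)

"never bird": 6 occurrences
"carry never": 3 occurrences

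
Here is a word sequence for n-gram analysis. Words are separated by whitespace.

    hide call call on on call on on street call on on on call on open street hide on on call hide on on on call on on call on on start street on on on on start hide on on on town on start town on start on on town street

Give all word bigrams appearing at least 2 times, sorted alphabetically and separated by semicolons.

Bigram counts meeting the condition (at least 2 times):
  call on: 6
  hide on: 3
  on call: 5
  on on: 15
  on start: 4
  on town: 2
  town on: 2

call on; hide on; on call; on on; on start; on town; town on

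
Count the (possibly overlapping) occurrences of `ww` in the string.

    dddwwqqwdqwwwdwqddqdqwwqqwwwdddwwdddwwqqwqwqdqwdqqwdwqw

8

Sliding a length-2 window over the 55 characters (54 positions):
  position 4–5: ww
  position 11–12: ww
  position 12–13: ww
  position 22–23: ww
  position 26–27: ww
  position 27–28: ww
  position 32–33: ww
  position 37–38: ww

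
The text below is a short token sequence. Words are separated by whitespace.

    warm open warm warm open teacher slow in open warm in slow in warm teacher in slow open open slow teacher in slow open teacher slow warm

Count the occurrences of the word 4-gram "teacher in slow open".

Scanning the 24 overlapping 4-gram windows for "teacher in slow open":
  position 15–18: teacher in slow open
  position 21–24: teacher in slow open

2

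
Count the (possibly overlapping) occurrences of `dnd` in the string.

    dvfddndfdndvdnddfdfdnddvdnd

Sliding a length-3 window over the 27 characters (25 positions):
  position 5–7: dnd
  position 9–11: dnd
  position 13–15: dnd
  position 20–22: dnd
  position 25–27: dnd

5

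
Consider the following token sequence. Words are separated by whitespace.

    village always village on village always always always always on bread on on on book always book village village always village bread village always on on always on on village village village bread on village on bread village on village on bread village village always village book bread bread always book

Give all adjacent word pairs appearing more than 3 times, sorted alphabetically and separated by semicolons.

Bigram counts meeting the condition (more than 3 times):
  on on: 4
  on village: 4
  village always: 5
  village on: 4
  village village: 4

on on; on village; village always; village on; village village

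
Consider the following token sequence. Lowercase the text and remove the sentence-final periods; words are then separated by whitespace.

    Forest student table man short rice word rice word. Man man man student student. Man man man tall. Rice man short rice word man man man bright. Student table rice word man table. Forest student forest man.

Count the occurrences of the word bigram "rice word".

Scanning the 36 overlapping bigram windows for "rice word":
  position 6–7: rice word
  position 8–9: rice word
  position 22–23: rice word
  position 30–31: rice word

4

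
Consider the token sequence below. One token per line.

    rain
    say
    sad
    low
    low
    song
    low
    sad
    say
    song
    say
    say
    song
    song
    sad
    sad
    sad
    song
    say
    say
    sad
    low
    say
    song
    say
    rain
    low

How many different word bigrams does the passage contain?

27 tokens → 26 bigram windows in total.
Repeated bigrams (each contributes count−1 duplicates):
  say song: 3
  song say: 3
  sad low: 2
  sad sad: 2
  say sad: 2
  say say: 2
8 duplicate windows → 26 − 8 = 18 distinct.

18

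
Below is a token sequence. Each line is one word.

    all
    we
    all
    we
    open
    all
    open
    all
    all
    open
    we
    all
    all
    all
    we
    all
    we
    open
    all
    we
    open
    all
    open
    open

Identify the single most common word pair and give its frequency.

"all we", 5 times

Bigram frequencies (highest first):
  all we: 5
  open all: 4
  we all: 3
  we open: 3
  all open: 3
  all all: 3
  … (2 more, each ≤ 1)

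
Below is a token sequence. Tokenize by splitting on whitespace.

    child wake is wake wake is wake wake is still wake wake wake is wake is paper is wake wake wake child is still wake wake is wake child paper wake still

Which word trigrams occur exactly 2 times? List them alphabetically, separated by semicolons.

is still wake; still wake wake; wake wake wake

Trigram counts meeting the condition (exactly 2 times):
  is still wake: 2
  still wake wake: 2
  wake wake wake: 2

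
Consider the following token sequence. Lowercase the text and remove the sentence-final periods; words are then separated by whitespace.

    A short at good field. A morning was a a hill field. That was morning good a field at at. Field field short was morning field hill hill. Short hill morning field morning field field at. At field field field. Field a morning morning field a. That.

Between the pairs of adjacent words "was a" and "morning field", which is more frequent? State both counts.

"was a": 1 occurrence
"morning field": 4 occurrences

"morning field" (4 vs 1)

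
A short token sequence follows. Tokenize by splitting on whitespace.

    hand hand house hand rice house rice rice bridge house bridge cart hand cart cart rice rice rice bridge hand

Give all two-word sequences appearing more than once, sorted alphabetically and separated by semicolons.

rice bridge; rice rice

Bigram counts meeting the condition (more than once):
  rice bridge: 2
  rice rice: 3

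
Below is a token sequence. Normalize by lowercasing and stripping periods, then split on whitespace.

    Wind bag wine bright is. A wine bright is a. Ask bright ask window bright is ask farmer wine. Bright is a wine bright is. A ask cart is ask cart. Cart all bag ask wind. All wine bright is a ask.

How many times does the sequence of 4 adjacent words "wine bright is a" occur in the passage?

5

Scanning the 39 overlapping 4-gram windows for "wine bright is a":
  position 3–6: wine bright is a
  position 7–10: wine bright is a
  position 19–22: wine bright is a
  position 23–26: wine bright is a
  position 38–41: wine bright is a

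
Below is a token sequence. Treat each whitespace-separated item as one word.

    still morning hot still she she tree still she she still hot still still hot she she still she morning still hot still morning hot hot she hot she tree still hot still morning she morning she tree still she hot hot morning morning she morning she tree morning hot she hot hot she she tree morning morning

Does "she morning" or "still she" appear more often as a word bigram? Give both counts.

"still she" (4 vs 3)

"she morning": 3 occurrences
"still she": 4 occurrences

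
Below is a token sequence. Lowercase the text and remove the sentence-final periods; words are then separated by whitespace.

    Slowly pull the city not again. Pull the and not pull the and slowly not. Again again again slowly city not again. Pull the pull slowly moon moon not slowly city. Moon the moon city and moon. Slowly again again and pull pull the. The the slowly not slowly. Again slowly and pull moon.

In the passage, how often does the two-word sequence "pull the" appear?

5

Scanning the 53 overlapping bigram windows for "pull the":
  position 2–3: pull the
  position 7–8: pull the
  position 11–12: pull the
  position 23–24: pull the
  position 43–44: pull the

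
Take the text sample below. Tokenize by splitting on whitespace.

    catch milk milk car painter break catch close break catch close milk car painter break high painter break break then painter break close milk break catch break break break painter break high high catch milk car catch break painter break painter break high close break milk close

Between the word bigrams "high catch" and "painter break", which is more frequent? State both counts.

"high catch": 1 occurrence
"painter break": 7 occurrences

"painter break" (7 vs 1)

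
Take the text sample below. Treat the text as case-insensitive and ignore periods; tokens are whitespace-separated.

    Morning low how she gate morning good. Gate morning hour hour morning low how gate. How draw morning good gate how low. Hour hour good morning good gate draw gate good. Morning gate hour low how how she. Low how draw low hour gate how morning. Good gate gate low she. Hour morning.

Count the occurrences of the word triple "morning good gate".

4

Scanning the 51 overlapping trigram windows for "morning good gate":
  position 6–8: morning good gate
  position 18–20: morning good gate
  position 26–28: morning good gate
  position 46–48: morning good gate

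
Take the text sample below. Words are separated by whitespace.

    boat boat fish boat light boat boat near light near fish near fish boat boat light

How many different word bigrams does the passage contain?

10

16 tokens → 15 bigram windows in total.
Repeated bigrams (each contributes count−1 duplicates):
  boat boat: 3
  boat light: 2
  fish boat: 2
  near fish: 2
5 duplicate windows → 15 − 5 = 10 distinct.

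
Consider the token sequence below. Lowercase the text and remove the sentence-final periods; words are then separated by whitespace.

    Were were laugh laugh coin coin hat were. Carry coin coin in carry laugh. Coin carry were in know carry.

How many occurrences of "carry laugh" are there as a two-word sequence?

Scanning the 19 overlapping bigram windows for "carry laugh":
  position 13–14: carry laugh

1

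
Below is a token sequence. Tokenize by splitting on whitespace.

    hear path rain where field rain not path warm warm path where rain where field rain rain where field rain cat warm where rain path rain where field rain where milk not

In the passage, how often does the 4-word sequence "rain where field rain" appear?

Scanning the 29 overlapping 4-gram windows for "rain where field rain":
  position 3–6: rain where field rain
  position 13–16: rain where field rain
  position 17–20: rain where field rain
  position 26–29: rain where field rain

4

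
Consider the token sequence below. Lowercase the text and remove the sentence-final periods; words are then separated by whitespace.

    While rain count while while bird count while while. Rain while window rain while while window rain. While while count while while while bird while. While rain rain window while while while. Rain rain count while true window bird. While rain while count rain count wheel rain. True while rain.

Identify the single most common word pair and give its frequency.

"while while", 9 times

Bigram frequencies (highest first):
  while while: 9
  while rain: 6
  count while: 4
  rain while: 4
  rain count: 3
  while bird: 2
  … (16 more, each ≤ 2)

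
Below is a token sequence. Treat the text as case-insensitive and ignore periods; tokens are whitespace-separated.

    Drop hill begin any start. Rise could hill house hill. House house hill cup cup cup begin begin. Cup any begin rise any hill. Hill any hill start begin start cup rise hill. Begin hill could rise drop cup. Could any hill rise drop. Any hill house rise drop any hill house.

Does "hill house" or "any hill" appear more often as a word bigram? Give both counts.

"any hill" (5 vs 4)

"hill house": 4 occurrences
"any hill": 5 occurrences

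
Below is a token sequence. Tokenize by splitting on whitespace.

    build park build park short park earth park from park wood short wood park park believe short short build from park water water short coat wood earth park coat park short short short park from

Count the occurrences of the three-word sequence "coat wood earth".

1

Scanning the 33 overlapping trigram windows for "coat wood earth":
  position 25–27: coat wood earth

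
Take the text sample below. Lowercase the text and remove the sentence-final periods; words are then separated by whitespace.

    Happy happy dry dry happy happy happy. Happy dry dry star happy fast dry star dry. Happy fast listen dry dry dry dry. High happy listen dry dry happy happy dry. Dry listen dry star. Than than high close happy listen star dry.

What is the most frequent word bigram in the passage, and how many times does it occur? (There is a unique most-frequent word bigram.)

"dry dry", 7 times

Bigram frequencies (highest first):
  dry dry: 7
  happy happy: 5
  happy dry: 3
  dry happy: 3
  dry star: 3
  listen dry: 3
  … (15 more, each ≤ 2)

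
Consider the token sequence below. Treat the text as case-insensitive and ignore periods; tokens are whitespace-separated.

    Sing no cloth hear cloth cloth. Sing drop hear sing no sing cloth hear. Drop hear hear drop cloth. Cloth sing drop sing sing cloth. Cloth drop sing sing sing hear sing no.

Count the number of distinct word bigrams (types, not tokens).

18

33 tokens → 32 bigram windows in total.
Repeated bigrams (each contributes count−1 duplicates):
  cloth cloth: 3
  sing no: 3
  sing sing: 3
  cloth hear: 2
  cloth sing: 2
  drop hear: 2
  drop sing: 2
  hear drop: 2
  … (3 more repeated)
14 duplicate windows → 32 − 14 = 18 distinct.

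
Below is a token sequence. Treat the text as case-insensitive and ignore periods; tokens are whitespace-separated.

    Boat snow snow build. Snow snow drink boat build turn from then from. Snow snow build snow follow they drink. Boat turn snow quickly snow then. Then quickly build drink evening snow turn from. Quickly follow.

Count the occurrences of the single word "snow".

Scanning the 36 tokens for "snow":
  position 2: snow
  position 3: snow
  position 5: snow
  position 6: snow
  position 14: snow
  position 15: snow
  position 17: snow
  position 23: snow
  position 25: snow
  position 32: snow

10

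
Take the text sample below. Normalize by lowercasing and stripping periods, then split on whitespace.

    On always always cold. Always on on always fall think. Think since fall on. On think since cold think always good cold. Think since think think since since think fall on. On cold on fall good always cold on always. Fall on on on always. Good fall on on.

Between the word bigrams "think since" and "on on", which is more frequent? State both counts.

"on on" (6 vs 4)

"think since": 4 occurrences
"on on": 6 occurrences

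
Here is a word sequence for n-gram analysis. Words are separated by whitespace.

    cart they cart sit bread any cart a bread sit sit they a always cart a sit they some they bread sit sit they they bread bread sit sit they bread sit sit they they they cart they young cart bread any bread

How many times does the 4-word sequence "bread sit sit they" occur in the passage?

Scanning the 40 overlapping 4-gram windows for "bread sit sit they":
  position 9–12: bread sit sit they
  position 21–24: bread sit sit they
  position 27–30: bread sit sit they
  position 31–34: bread sit sit they

4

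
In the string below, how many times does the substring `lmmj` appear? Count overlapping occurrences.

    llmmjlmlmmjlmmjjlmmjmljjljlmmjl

Sliding a length-4 window over the 31 characters (28 positions):
  position 2–5: lmmj
  position 8–11: lmmj
  position 12–15: lmmj
  position 17–20: lmmj
  position 27–30: lmmj

5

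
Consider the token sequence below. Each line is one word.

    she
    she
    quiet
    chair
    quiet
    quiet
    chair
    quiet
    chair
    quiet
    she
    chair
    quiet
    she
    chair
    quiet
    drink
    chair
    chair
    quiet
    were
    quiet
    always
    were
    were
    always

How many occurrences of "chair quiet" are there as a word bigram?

6

Scanning the 25 overlapping bigram windows for "chair quiet":
  position 4–5: chair quiet
  position 7–8: chair quiet
  position 9–10: chair quiet
  position 12–13: chair quiet
  position 15–16: chair quiet
  position 19–20: chair quiet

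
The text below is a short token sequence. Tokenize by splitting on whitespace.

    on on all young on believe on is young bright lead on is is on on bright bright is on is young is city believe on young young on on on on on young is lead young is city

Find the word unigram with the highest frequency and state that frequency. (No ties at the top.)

"on", 14 times

Unigram frequencies (highest first):
  on: 14
  is: 8
  young: 7
  bright: 3
  believe: 2
  lead: 2
  … (2 more, each ≤ 2)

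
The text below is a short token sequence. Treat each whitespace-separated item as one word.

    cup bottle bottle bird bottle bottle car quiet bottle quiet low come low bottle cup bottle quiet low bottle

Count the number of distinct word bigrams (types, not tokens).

13

19 tokens → 18 bigram windows in total.
Repeated bigrams (each contributes count−1 duplicates):
  bottle bottle: 2
  bottle quiet: 2
  cup bottle: 2
  low bottle: 2
  quiet low: 2
5 duplicate windows → 18 − 5 = 13 distinct.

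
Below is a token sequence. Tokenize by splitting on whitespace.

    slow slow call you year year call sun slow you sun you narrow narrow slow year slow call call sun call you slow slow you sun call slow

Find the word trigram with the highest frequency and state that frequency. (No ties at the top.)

"slow you sun", 2 times

Trigram frequencies (highest first):
  slow you sun: 2
  slow slow call: 1
  slow call you: 1
  call you year: 1
  you year year: 1
  year year call: 1
  … (19 more, each ≤ 1)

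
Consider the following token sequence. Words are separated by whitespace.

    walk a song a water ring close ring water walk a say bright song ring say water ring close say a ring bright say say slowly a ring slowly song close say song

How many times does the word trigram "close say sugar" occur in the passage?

Scanning the 31 overlapping trigram windows for "close say sugar":
  (none found)

0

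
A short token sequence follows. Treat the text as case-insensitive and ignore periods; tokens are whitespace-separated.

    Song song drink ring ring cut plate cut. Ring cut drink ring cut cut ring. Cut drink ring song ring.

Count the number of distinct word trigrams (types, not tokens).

20 tokens → 18 trigram windows in total.
Repeated trigrams (each contributes count−1 duplicates):
  cut drink ring: 2
  cut ring cut: 2
  ring cut drink: 2
3 duplicate windows → 18 − 3 = 15 distinct.

15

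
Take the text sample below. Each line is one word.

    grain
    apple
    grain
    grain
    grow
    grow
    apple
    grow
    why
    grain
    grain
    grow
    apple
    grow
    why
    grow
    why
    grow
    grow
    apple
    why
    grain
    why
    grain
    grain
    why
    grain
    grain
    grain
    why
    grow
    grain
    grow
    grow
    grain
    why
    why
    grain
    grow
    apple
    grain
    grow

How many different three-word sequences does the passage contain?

29

42 tokens → 40 trigram windows in total.
Repeated trigrams (each contributes count−1 duplicates):
  why grain grain: 3
  apple grow why: 2
  grain grain grow: 2
  grain grain why: 2
  grain grow apple: 2
  grain grow grow: 2
  grain why grain: 2
  grow apple grow: 2
  … (2 more repeated)
11 duplicate windows → 40 − 11 = 29 distinct.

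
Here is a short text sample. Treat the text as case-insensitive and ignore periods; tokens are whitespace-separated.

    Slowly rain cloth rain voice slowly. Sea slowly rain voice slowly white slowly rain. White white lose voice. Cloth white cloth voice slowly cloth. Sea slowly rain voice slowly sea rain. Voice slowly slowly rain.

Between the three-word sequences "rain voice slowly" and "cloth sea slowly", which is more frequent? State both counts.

"rain voice slowly": 4 occurrences
"cloth sea slowly": 1 occurrence

"rain voice slowly" (4 vs 1)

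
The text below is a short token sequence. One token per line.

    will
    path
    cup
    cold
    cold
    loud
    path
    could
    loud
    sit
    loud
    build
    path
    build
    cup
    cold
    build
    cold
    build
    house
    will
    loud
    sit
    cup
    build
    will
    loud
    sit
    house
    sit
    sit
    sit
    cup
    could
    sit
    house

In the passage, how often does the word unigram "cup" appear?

Scanning the 36 tokens for "cup":
  position 3: cup
  position 15: cup
  position 24: cup
  position 33: cup

4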